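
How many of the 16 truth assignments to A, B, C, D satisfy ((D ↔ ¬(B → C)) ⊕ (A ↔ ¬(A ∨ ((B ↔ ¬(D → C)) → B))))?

9

  A   |   B   |   C   |   D   |   φ  
----- | ----- | ----- | ----- | -----
 True |  True |  True |  True | False
 True |  True |  True | False |  True
 True |  True | False |  True |  True
 True |  True | False | False | False
 True | False |  True |  True | False
 True | False |  True | False |  True
 True | False | False |  True | False
 True | False | False | False |  True
False |  True |  True |  True |  True
False |  True |  True | False | False
False |  True | False |  True | False
False |  True | False | False |  True
False | False |  True |  True | False
False | False |  True | False |  True
False | False | False |  True |  True
False | False | False | False |  True
The formula is true on 9 of the 16 rows.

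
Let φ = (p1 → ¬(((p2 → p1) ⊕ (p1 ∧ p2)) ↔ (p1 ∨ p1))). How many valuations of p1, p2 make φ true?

3

p1 | p2 | φ
-- | -- | -
1  | 1  | 1
1  | 0  | 0
0  | 1  | 1
0  | 0  | 1
The formula is true on 3 of the 4 rows.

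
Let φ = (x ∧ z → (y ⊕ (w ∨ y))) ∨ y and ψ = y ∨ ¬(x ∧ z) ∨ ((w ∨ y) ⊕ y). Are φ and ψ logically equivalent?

equivalent

x  y  z  w  |  φ  ψ
1  1  1  1  |  1  1
1  1  1  0  |  1  1
1  1  0  1  |  1  1
1  1  0  0  |  1  1
1  0  1  1  |  1  1
1  0  1  0  |  0  0
1  0  0  1  |  1  1
1  0  0  0  |  1  1
0  1  1  1  |  1  1
0  1  1  0  |  1  1
0  1  0  1  |  1  1
0  1  0  0  |  1  1
0  0  1  1  |  1  1
0  0  1  0  |  1  1
0  0  0  1  |  1  1
0  0  0  0  |  1  1
The columns for φ and ψ agree on every row, so they are logically equivalent.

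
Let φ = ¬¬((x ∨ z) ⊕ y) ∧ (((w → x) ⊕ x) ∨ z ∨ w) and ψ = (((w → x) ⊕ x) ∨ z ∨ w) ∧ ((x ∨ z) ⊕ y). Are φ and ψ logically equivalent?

equivalent

x | y | z | w || φ | ψ
T | T | T | T || F | F
T | T | T | F || F | F
T | T | F | T || F | F
T | T | F | F || F | F
T | F | T | T || T | T
T | F | T | F || T | T
T | F | F | T || T | T
T | F | F | F || F | F
F | T | T | T || F | F
F | T | T | F || F | F
F | T | F | T || T | T
F | T | F | F || T | T
F | F | T | T || T | T
F | F | T | F || T | T
F | F | F | T || F | F
F | F | F | F || F | F
The columns for φ and ψ agree on every row, so they are logically equivalent.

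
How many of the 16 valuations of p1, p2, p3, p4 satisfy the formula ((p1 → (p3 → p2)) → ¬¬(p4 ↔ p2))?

9

p1  p2  p3  p4  |  (p3 → p2)  (p1 → (p3 → p2))  (p4 ↔ p2)  ¬(p4 ↔ p2)  ¬¬(p4 ↔ p2)  φ
1   1   1   1   |      1             1              1          0            1       1
1   1   1   0   |      1             1              0          1            0       0
1   1   0   1   |      1             1              1          0            1       1
1   1   0   0   |      1             1              0          1            0       0
1   0   1   1   |      0             0              0          1            0       1
1   0   1   0   |      0             0              1          0            1       1
1   0   0   1   |      1             1              0          1            0       0
1   0   0   0   |      1             1              1          0            1       1
0   1   1   1   |      1             1              1          0            1       1
0   1   1   0   |      1             1              0          1            0       0
0   1   0   1   |      1             1              1          0            1       1
0   1   0   0   |      1             1              0          1            0       0
0   0   1   1   |      0             1              0          1            0       0
0   0   1   0   |      0             1              1          0            1       1
0   0   0   1   |      1             1              0          1            0       0
0   0   0   0   |      1             1              1          0            1       1
The formula is true on 9 of the 16 rows.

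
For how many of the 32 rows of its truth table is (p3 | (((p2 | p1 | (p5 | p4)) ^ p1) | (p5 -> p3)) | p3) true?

p1 | p2 | p3 | p4 | p5 | φ
-- | -- | -- | -- | -- | -
T  | T  | T  | T  | T  | T
T  | T  | T  | T  | F  | T
T  | T  | T  | F  | T  | T
T  | T  | T  | F  | F  | T
T  | T  | F  | T  | T  | F
T  | T  | F  | T  | F  | T
T  | T  | F  | F  | T  | F
T  | T  | F  | F  | F  | T
T  | F  | T  | T  | T  | T
T  | F  | T  | T  | F  | T
T  | F  | T  | F  | T  | T
T  | F  | T  | F  | F  | T
T  | F  | F  | T  | T  | F
T  | F  | F  | T  | F  | T
T  | F  | F  | F  | T  | F
T  | F  | F  | F  | F  | T
F  | T  | T  | T  | T  | T
F  | T  | T  | T  | F  | T
F  | T  | T  | F  | T  | T
F  | T  | T  | F  | F  | T
F  | T  | F  | T  | T  | T
F  | T  | F  | T  | F  | T
F  | T  | F  | F  | T  | T
F  | T  | F  | F  | F  | T
F  | F  | T  | T  | T  | T
F  | F  | T  | T  | F  | T
F  | F  | T  | F  | T  | T
F  | F  | T  | F  | F  | T
F  | F  | F  | T  | T  | T
F  | F  | F  | T  | F  | T
F  | F  | F  | F  | T  | T
F  | F  | F  | F  | F  | T
The formula is true on 28 of the 32 rows.

28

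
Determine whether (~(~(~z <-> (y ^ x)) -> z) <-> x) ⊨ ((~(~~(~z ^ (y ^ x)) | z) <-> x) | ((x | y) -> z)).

x | y | z | φ | ψ
- | - | - | - | -
T | T | T | F | T
T | T | F | T | F
T | F | T | F | T
T | F | F | F | T
F | T | T | T | T
F | T | F | T | F
F | F | T | T | T
F | F | F | F | T
At x=T, y=T, z=F we have φ true but ψ false, so φ does not entail ψ.

no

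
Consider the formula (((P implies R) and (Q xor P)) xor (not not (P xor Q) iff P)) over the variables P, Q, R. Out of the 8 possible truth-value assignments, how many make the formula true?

P  Q  R  |  φ
0  0  0  |  1
0  0  1  |  1
0  1  0  |  1
0  1  1  |  1
1  0  0  |  1
1  0  1  |  0
1  1  0  |  0
1  1  1  |  0
The formula is true on 5 of the 8 rows.

5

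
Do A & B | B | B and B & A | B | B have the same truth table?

equivalent

A | B | φ | ψ
- | - | - | -
0 | 0 | 0 | 0
0 | 1 | 1 | 1
1 | 0 | 0 | 0
1 | 1 | 1 | 1
The columns for φ and ψ agree on every row, so they are logically equivalent.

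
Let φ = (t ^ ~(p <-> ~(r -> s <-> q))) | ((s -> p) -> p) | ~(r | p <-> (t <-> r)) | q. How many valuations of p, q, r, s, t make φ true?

31

p  q  r  s  t  |  φ
T  T  T  T  T  |  T
T  T  T  T  F  |  T
T  T  T  F  T  |  T
T  T  T  F  F  |  T
T  T  F  T  T  |  T
T  T  F  T  F  |  T
T  T  F  F  T  |  T
T  T  F  F  F  |  T
T  F  T  T  T  |  T
T  F  T  T  F  |  T
T  F  T  F  T  |  T
T  F  T  F  F  |  T
T  F  F  T  T  |  T
T  F  F  T  F  |  T
T  F  F  F  T  |  T
T  F  F  F  F  |  T
F  T  T  T  T  |  T
F  T  T  T  F  |  T
F  T  T  F  T  |  T
F  T  T  F  F  |  T
F  T  F  T  T  |  T
F  T  F  T  F  |  T
F  T  F  F  T  |  T
F  T  F  F  F  |  T
F  F  T  T  T  |  T
F  F  T  T  F  |  T
F  F  T  F  T  |  T
F  F  T  F  F  |  T
F  F  F  T  T  |  T
F  F  F  T  F  |  T
F  F  F  F  T  |  F
F  F  F  F  F  |  T
The formula is true on 31 of the 32 rows.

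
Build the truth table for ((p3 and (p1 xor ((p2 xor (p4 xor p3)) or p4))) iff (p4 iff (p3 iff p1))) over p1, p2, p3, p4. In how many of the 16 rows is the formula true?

p1 | p2 | p3 | p4 || (p4 xor p3) | (p2 xor (p4 xor p3)) | ((p2 xor (p4 xor p3)) or p4) | (p3 iff p1) | (p4 iff (p3 iff p1)) | φ
0  | 0  | 0  | 0  ||      0      |          0           |              0               |      1      |          0           | 1
0  | 0  | 0  | 1  ||      1      |          1           |              1               |      1      |          1           | 0
0  | 0  | 1  | 0  ||      1      |          1           |              1               |      0      |          1           | 1
0  | 0  | 1  | 1  ||      0      |          0           |              1               |      0      |          0           | 0
0  | 1  | 0  | 0  ||      0      |          1           |              1               |      1      |          0           | 1
0  | 1  | 0  | 1  ||      1      |          0           |              1               |      1      |          1           | 0
0  | 1  | 1  | 0  ||      1      |          0           |              0               |      0      |          1           | 0
0  | 1  | 1  | 1  ||      0      |          1           |              1               |      0      |          0           | 0
1  | 0  | 0  | 0  ||      0      |          0           |              0               |      0      |          1           | 0
1  | 0  | 0  | 1  ||      1      |          1           |              1               |      0      |          0           | 1
1  | 0  | 1  | 0  ||      1      |          1           |              1               |      1      |          0           | 1
1  | 0  | 1  | 1  ||      0      |          0           |              1               |      1      |          1           | 0
1  | 1  | 0  | 0  ||      0      |          1           |              1               |      0      |          1           | 0
1  | 1  | 0  | 1  ||      1      |          0           |              1               |      0      |          0           | 1
1  | 1  | 1  | 0  ||      1      |          0           |              0               |      1      |          0           | 0
1  | 1  | 1  | 1  ||      0      |          1           |              1               |      1      |          1           | 0
The formula is true on 6 of the 16 rows.

6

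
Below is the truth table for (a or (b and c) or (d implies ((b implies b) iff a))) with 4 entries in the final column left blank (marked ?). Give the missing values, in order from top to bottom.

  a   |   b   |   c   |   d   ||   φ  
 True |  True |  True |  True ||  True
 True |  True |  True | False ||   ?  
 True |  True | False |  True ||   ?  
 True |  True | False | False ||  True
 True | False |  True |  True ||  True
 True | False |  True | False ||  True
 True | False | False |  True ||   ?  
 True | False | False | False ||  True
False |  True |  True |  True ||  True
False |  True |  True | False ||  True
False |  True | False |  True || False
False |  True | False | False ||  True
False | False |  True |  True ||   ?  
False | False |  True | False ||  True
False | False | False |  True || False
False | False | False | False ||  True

Row a=True, b=True, c=True, d=False: (b and c) = True, (d implies ((b implies b) iff a)) = True, so the formula = True.
Row a=True, b=True, c=False, d=True: (b and c) = False, (d implies ((b implies b) iff a)) = True, so the formula = True.
Row a=True, b=False, c=False, d=True: (b and c) = False, (d implies ((b implies b) iff a)) = True, so the formula = True.
Row a=False, b=False, c=True, d=True: (b and c) = False, (d implies ((b implies b) iff a)) = False, so the formula = False.

True, True, True, False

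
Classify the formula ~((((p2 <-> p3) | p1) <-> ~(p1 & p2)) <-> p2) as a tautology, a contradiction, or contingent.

p1 | p2 | p3 || φ
F  | F  | F  || T
F  | F  | T  || F
F  | T  | F  || T
F  | T  | T  || F
T  | F  | F  || T
T  | F  | T  || T
T  | T  | F  || T
T  | T  | T  || T
6 of 8 rows are T, so the formula is contingent.

contingent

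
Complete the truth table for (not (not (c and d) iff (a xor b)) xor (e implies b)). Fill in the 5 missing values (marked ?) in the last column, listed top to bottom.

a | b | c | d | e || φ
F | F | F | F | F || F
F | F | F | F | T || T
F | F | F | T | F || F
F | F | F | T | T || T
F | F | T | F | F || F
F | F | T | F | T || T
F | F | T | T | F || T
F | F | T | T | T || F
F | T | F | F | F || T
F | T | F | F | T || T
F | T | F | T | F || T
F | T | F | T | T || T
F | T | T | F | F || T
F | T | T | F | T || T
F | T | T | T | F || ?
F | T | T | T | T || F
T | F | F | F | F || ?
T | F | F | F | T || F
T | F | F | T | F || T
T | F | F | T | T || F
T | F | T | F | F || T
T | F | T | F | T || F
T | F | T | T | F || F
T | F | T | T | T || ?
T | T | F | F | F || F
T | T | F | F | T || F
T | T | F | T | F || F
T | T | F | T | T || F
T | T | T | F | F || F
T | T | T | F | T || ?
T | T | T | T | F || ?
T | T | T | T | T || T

F, T, T, F, T

Row a=F, b=T, c=T, d=T, e=F: not (not (c and d) iff (a xor b)) = T, (e implies b) = T, so the formula = F.
Row a=T, b=F, c=F, d=F, e=F: not (not (c and d) iff (a xor b)) = F, (e implies b) = T, so the formula = T.
Row a=T, b=F, c=T, d=T, e=T: not (not (c and d) iff (a xor b)) = T, (e implies b) = F, so the formula = T.
Row a=T, b=T, c=T, d=F, e=T: not (not (c and d) iff (a xor b)) = T, (e implies b) = T, so the formula = F.
Row a=T, b=T, c=T, d=T, e=F: not (not (c and d) iff (a xor b)) = F, (e implies b) = T, so the formula = T.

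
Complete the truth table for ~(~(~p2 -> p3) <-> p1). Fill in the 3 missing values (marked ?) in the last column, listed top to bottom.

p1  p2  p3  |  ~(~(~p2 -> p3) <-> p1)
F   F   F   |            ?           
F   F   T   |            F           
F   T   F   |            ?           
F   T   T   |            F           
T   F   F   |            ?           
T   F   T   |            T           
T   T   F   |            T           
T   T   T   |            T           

Row p1=F, p2=F, p3=F: ~(~p2 -> p3) = T, (~(~p2 -> p3) <-> p1) = F, so ~(~(~p2 -> p3) <-> p1) = T.
Row p1=F, p2=T, p3=F: ~(~p2 -> p3) = F, (~(~p2 -> p3) <-> p1) = T, so ~(~(~p2 -> p3) <-> p1) = F.
Row p1=T, p2=F, p3=F: ~(~p2 -> p3) = T, (~(~p2 -> p3) <-> p1) = T, so ~(~(~p2 -> p3) <-> p1) = F.

T, F, F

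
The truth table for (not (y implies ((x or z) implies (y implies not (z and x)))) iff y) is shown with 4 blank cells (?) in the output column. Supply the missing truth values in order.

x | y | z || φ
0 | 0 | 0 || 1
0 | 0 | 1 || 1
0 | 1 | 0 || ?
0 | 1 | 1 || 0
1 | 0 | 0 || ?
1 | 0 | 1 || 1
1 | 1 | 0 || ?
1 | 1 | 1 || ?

Row x=0, y=1, z=0: not (y implies ((x or z) implies (y implies not (z and x)))) = 0, so the formula = 0.
Row x=1, y=0, z=0: not (y implies ((x or z) implies (y implies not (z and x)))) = 0, so the formula = 1.
Row x=1, y=1, z=0: not (y implies ((x or z) implies (y implies not (z and x)))) = 0, so the formula = 0.
Row x=1, y=1, z=1: not (y implies ((x or z) implies (y implies not (z and x)))) = 1, so the formula = 1.

0, 1, 0, 1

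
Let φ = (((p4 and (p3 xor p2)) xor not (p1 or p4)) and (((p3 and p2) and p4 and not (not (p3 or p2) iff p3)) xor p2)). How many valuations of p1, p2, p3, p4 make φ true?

p1 | p2 | p3 | p4 | φ
-- | -- | -- | -- | -
T  | T  | T  | T  | F
T  | T  | T  | F  | F
T  | T  | F  | T  | T
T  | T  | F  | F  | F
T  | F  | T  | T  | F
T  | F  | T  | F  | F
T  | F  | F  | T  | F
T  | F  | F  | F  | F
F  | T  | T  | T  | F
F  | T  | T  | F  | T
F  | T  | F  | T  | T
F  | T  | F  | F  | T
F  | F  | T  | T  | F
F  | F  | T  | F  | F
F  | F  | F  | T  | F
F  | F  | F  | F  | F
The formula is true on 4 of the 16 rows.

4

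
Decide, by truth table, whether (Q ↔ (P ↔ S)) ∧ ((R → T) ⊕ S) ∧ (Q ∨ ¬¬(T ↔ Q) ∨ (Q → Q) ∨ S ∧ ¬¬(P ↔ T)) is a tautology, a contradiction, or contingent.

contingent

P | Q | R | S | T || φ
F | F | F | F | F || F
F | F | F | F | T || F
F | F | F | T | F || F
F | F | F | T | T || F
F | F | T | F | F || F
F | F | T | F | T || F
F | F | T | T | F || T
F | F | T | T | T || F
F | T | F | F | F || T
F | T | F | F | T || T
F | T | F | T | F || F
F | T | F | T | T || F
F | T | T | F | F || F
F | T | T | F | T || T
F | T | T | T | F || F
F | T | T | T | T || F
T | F | F | F | F || T
T | F | F | F | T || T
T | F | F | T | F || F
T | F | F | T | T || F
T | F | T | F | F || F
T | F | T | F | T || T
T | F | T | T | F || F
T | F | T | T | T || F
T | T | F | F | F || F
T | T | F | F | T || F
T | T | F | T | F || F
T | T | F | T | T || F
T | T | T | F | F || F
T | T | T | F | T || F
T | T | T | T | F || T
T | T | T | T | T || F
8 of 32 rows are T, so the formula is contingent.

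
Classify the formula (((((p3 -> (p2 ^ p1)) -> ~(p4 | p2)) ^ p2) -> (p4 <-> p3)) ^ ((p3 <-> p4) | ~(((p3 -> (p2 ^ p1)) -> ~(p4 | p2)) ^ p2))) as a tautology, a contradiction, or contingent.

contradiction

p1  p2  p3  p4     (p2 ^ p1)  (p3 -> (p2 ^ p1))  (p4 | p2)  ~(p4 | p2)  (p4 <-> p3)  (p3 <-> p4)  φ
T   T   T   T          F              F              T          F            T            T       F
T   T   T   F          F              F              T          F            F            F       F
T   T   F   T          F              T              T          F            F            F       F
T   T   F   F          F              T              T          F            T            T       F
T   F   T   T          T              T              T          F            T            T       F
T   F   T   F          T              T              F          T            F            F       F
T   F   F   T          T              T              T          F            F            F       F
T   F   F   F          T              T              F          T            T            T       F
F   T   T   T          T              T              T          F            T            T       F
F   T   T   F          T              T              T          F            F            F       F
F   T   F   T          T              T              T          F            F            F       F
F   T   F   F          T              T              T          F            T            T       F
F   F   T   T          F              F              T          F            T            T       F
F   F   T   F          F              F              F          T            F            F       F
F   F   F   T          F              T              T          F            F            F       F
F   F   F   F          F              T              F          T            T            T       F
Every row is F, so the formula is a contradiction.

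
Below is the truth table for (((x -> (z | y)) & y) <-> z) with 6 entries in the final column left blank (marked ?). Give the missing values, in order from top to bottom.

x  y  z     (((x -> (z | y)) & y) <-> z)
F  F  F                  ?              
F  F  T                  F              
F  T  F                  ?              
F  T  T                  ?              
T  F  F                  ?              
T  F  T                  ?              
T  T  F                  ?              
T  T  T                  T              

T, F, T, T, F, F

Row x=F, y=F, z=F: ((x -> (z | y)) & y) = F, so (((x -> (z | y)) & y) <-> z) = T.
Row x=F, y=T, z=F: ((x -> (z | y)) & y) = T, so (((x -> (z | y)) & y) <-> z) = F.
Row x=F, y=T, z=T: ((x -> (z | y)) & y) = T, so (((x -> (z | y)) & y) <-> z) = T.
Row x=T, y=F, z=F: ((x -> (z | y)) & y) = F, so (((x -> (z | y)) & y) <-> z) = T.
Row x=T, y=F, z=T: ((x -> (z | y)) & y) = F, so (((x -> (z | y)) & y) <-> z) = F.
Row x=T, y=T, z=F: ((x -> (z | y)) & y) = T, so (((x -> (z | y)) & y) <-> z) = F.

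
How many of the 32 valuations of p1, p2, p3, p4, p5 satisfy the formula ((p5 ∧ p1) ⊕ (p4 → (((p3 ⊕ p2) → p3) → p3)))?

  p1  |   p2  |   p3  |   p4  |   p5  ||   φ  
 True |  True |  True |  True |  True || False
 True |  True |  True |  True | False ||  True
 True |  True |  True | False |  True || False
 True |  True |  True | False | False ||  True
 True |  True | False |  True |  True || False
 True |  True | False |  True | False ||  True
 True |  True | False | False |  True || False
 True |  True | False | False | False ||  True
 True | False |  True |  True |  True || False
 True | False |  True |  True | False ||  True
 True | False |  True | False |  True || False
 True | False |  True | False | False ||  True
 True | False | False |  True |  True ||  True
 True | False | False |  True | False || False
 True | False | False | False |  True || False
 True | False | False | False | False ||  True
False |  True |  True |  True |  True ||  True
False |  True |  True |  True | False ||  True
False |  True |  True | False |  True ||  True
False |  True |  True | False | False ||  True
False |  True | False |  True |  True ||  True
False |  True | False |  True | False ||  True
False |  True | False | False |  True ||  True
False |  True | False | False | False ||  True
False | False |  True |  True |  True ||  True
False | False |  True |  True | False ||  True
False | False |  True | False |  True ||  True
False | False |  True | False | False ||  True
False | False | False |  True |  True || False
False | False | False |  True | False || False
False | False | False | False |  True ||  True
False | False | False | False | False ||  True
The formula is true on 22 of the 32 rows.

22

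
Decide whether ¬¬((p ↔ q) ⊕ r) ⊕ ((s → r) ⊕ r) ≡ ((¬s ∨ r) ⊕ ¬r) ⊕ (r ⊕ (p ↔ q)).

not equivalent

  p      q      r      s    |    φ      ψ  
False  False  False  False  |  False   True
False  False  False   True  |   True  False
False  False   True  False  |  False   True
False  False   True   True  |  False   True
False   True  False  False  |   True  False
False   True  False   True  |  False   True
False   True   True  False  |   True  False
False   True   True   True  |   True  False
 True  False  False  False  |   True  False
 True  False  False   True  |  False   True
 True  False   True  False  |   True  False
 True  False   True   True  |   True  False
 True   True  False  False  |  False   True
 True   True  False   True  |   True  False
 True   True   True  False  |  False   True
 True   True   True   True  |  False   True
The columns differ at p=False, q=False, r=False, s=False (φ=False, ψ=True), so they are not equivalent.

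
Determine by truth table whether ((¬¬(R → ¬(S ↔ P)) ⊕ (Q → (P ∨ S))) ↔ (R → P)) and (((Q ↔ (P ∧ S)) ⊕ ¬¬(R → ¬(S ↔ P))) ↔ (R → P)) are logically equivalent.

not equivalent

P  Q  R  S  |  φ  ψ
F  F  F  F  |  F  F
F  F  F  T  |  F  F
F  F  T  F  |  F  F
F  F  T  T  |  T  T
F  T  F  F  |  T  T
F  T  F  T  |  F  T
F  T  T  F  |  T  T
F  T  T  T  |  T  F
T  F  F  F  |  F  F
T  F  F  T  |  F  T
T  F  T  F  |  F  F
T  F  T  T  |  T  F
T  T  F  F  |  F  T
T  T  F  T  |  F  F
T  T  T  F  |  F  T
T  T  T  T  |  T  T
The columns differ at P=F, Q=T, R=F, S=T (φ=F, ψ=T), so they are not equivalent.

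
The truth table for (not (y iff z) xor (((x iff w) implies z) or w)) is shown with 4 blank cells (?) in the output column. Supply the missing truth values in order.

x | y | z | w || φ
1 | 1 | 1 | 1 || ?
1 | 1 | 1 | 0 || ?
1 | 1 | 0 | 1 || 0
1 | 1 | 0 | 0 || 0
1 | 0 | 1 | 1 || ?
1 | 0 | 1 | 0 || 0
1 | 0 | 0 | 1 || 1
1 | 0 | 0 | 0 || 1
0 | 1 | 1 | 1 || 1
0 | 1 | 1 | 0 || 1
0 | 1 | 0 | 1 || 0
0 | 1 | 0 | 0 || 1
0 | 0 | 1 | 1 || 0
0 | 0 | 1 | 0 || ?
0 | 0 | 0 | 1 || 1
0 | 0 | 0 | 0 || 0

1, 1, 0, 0

Row x=1, y=1, z=1, w=1: not (y iff z) = 0, (((x iff w) implies z) or w) = 1, so the formula = 1.
Row x=1, y=1, z=1, w=0: not (y iff z) = 0, (((x iff w) implies z) or w) = 1, so the formula = 1.
Row x=1, y=0, z=1, w=1: not (y iff z) = 1, (((x iff w) implies z) or w) = 1, so the formula = 0.
Row x=0, y=0, z=1, w=0: not (y iff z) = 1, (((x iff w) implies z) or w) = 1, so the formula = 0.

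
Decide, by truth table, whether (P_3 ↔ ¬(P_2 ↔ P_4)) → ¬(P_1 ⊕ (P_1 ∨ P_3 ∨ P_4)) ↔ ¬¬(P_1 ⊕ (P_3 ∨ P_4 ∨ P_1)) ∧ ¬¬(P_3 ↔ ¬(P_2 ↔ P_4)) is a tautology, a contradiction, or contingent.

contradiction

P_1 | P_2 | P_3 | P_4 | φ
--- | --- | --- | --- | -
 1  |  1  |  1  |  1  | 0
 1  |  1  |  1  |  0  | 0
 1  |  1  |  0  |  1  | 0
 1  |  1  |  0  |  0  | 0
 1  |  0  |  1  |  1  | 0
 1  |  0  |  1  |  0  | 0
 1  |  0  |  0  |  1  | 0
 1  |  0  |  0  |  0  | 0
 0  |  1  |  1  |  1  | 0
 0  |  1  |  1  |  0  | 0
 0  |  1  |  0  |  1  | 0
 0  |  1  |  0  |  0  | 0
 0  |  0  |  1  |  1  | 0
 0  |  0  |  1  |  0  | 0
 0  |  0  |  0  |  1  | 0
 0  |  0  |  0  |  0  | 0
Every row is 0, so the formula is a contradiction.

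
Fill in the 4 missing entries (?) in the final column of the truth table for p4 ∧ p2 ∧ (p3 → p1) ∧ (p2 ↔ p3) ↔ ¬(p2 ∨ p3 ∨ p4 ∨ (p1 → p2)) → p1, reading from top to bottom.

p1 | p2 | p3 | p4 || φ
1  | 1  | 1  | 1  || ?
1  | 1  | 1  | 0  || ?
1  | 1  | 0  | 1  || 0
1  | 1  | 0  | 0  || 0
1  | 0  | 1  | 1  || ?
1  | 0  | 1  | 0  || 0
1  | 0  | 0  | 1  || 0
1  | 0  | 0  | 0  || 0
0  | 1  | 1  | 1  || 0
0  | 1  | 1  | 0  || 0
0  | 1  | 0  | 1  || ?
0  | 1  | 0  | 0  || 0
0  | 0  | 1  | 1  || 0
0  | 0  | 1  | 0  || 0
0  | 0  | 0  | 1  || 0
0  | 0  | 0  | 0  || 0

Row p1=1, p2=1, p3=1, p4=1: (p4 ∧ p2 ∧ (p3 → p1) ∧ (p2 ↔ p3)) = 1, (¬(p2 ∨ p3 ∨ p4 ∨ (p1 → p2)) → p1) = 1, so the formula = 1.
Row p1=1, p2=1, p3=1, p4=0: (p4 ∧ p2 ∧ (p3 → p1) ∧ (p2 ↔ p3)) = 0, (¬(p2 ∨ p3 ∨ p4 ∨ (p1 → p2)) → p1) = 1, so the formula = 0.
Row p1=1, p2=0, p3=1, p4=1: (p4 ∧ p2 ∧ (p3 → p1) ∧ (p2 ↔ p3)) = 0, (¬(p2 ∨ p3 ∨ p4 ∨ (p1 → p2)) → p1) = 1, so the formula = 0.
Row p1=0, p2=1, p3=0, p4=1: (p4 ∧ p2 ∧ (p3 → p1) ∧ (p2 ↔ p3)) = 0, (¬(p2 ∨ p3 ∨ p4 ∨ (p1 → p2)) → p1) = 1, so the formula = 0.

1, 0, 0, 0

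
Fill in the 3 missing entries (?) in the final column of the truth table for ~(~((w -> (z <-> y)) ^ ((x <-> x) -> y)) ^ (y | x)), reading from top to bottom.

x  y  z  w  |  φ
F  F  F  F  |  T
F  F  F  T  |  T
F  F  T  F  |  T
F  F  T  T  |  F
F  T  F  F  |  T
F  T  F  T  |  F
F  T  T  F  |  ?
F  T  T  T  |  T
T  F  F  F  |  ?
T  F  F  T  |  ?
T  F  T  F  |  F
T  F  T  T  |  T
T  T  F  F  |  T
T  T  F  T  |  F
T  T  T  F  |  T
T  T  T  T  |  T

Row x=F, y=T, z=T, w=F: ~((w -> (z <-> y)) ^ ((x <-> x) -> y)) = T, (y | x) = T, (~((w -> (z <-> y)) ^ ((x <-> x) -> y)) ^ (y | x)) = F, so the formula = T.
Row x=T, y=F, z=F, w=F: ~((w -> (z <-> y)) ^ ((x <-> x) -> y)) = F, (y | x) = T, (~((w -> (z <-> y)) ^ ((x <-> x) -> y)) ^ (y | x)) = T, so the formula = F.
Row x=T, y=F, z=F, w=T: ~((w -> (z <-> y)) ^ ((x <-> x) -> y)) = F, (y | x) = T, (~((w -> (z <-> y)) ^ ((x <-> x) -> y)) ^ (y | x)) = T, so the formula = F.

T, F, F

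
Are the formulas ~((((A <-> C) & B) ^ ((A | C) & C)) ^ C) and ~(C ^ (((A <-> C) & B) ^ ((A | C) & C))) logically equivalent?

A | B | C | φ | ψ
- | - | - | - | -
T | T | T | F | F
T | T | F | T | T
T | F | T | T | T
T | F | F | T | T
F | T | T | T | T
F | T | F | F | F
F | F | T | T | T
F | F | F | T | T
The columns for φ and ψ agree on every row, so they are logically equivalent.

equivalent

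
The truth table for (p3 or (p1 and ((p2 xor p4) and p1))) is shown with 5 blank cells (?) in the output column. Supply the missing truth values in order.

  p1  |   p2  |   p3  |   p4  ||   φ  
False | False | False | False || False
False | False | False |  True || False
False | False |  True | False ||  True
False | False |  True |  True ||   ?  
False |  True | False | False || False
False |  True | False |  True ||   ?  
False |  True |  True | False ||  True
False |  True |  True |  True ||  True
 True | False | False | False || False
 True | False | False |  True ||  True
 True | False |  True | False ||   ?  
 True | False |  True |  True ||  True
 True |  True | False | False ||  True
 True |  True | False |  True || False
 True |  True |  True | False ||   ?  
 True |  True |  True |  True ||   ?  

Row p1=False, p2=False, p3=True, p4=True: (p1 and ((p2 xor p4) and p1)) = False, so the formula = True.
Row p1=False, p2=True, p3=False, p4=True: (p1 and ((p2 xor p4) and p1)) = False, so the formula = False.
Row p1=True, p2=False, p3=True, p4=False: (p1 and ((p2 xor p4) and p1)) = False, so the formula = True.
Row p1=True, p2=True, p3=True, p4=False: (p1 and ((p2 xor p4) and p1)) = True, so the formula = True.
Row p1=True, p2=True, p3=True, p4=True: (p1 and ((p2 xor p4) and p1)) = False, so the formula = True.

True, False, True, True, True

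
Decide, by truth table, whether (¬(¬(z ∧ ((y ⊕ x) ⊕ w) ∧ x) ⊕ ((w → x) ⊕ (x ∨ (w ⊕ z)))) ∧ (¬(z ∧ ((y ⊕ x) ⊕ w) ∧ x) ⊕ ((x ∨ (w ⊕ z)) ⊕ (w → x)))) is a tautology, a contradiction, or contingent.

contradiction

x  y  z  w  |  φ
1  1  1  1  |  0
1  1  1  0  |  0
1  1  0  1  |  0
1  1  0  0  |  0
1  0  1  1  |  0
1  0  1  0  |  0
1  0  0  1  |  0
1  0  0  0  |  0
0  1  1  1  |  0
0  1  1  0  |  0
0  1  0  1  |  0
0  1  0  0  |  0
0  0  1  1  |  0
0  0  1  0  |  0
0  0  0  1  |  0
0  0  0  0  |  0
Every row is 0, so the formula is a contradiction.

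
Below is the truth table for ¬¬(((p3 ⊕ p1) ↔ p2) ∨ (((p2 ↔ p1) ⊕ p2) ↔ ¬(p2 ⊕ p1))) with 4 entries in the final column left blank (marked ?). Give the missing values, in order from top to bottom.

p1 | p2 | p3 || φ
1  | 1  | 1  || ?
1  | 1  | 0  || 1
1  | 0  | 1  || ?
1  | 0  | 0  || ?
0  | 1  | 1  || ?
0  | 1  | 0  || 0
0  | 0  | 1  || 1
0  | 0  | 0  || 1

0, 1, 1, 1

Row p1=1, p2=1, p3=1: (((p3 ⊕ p1) ↔ p2) ∨ (((p2 ↔ p1) ⊕ p2) ↔ ¬(p2 ⊕ p1))) = 0, ¬(((p3 ⊕ p1) ↔ p2) ∨ (((p2 ↔ p1) ⊕ p2) ↔ ¬(p2 ⊕ p1))) = 1, so the formula = 0.
Row p1=1, p2=0, p3=1: (((p3 ⊕ p1) ↔ p2) ∨ (((p2 ↔ p1) ⊕ p2) ↔ ¬(p2 ⊕ p1))) = 1, ¬(((p3 ⊕ p1) ↔ p2) ∨ (((p2 ↔ p1) ⊕ p2) ↔ ¬(p2 ⊕ p1))) = 0, so the formula = 1.
Row p1=1, p2=0, p3=0: (((p3 ⊕ p1) ↔ p2) ∨ (((p2 ↔ p1) ⊕ p2) ↔ ¬(p2 ⊕ p1))) = 1, ¬(((p3 ⊕ p1) ↔ p2) ∨ (((p2 ↔ p1) ⊕ p2) ↔ ¬(p2 ⊕ p1))) = 0, so the formula = 1.
Row p1=0, p2=1, p3=1: (((p3 ⊕ p1) ↔ p2) ∨ (((p2 ↔ p1) ⊕ p2) ↔ ¬(p2 ⊕ p1))) = 1, ¬(((p3 ⊕ p1) ↔ p2) ∨ (((p2 ↔ p1) ⊕ p2) ↔ ¬(p2 ⊕ p1))) = 0, so the formula = 1.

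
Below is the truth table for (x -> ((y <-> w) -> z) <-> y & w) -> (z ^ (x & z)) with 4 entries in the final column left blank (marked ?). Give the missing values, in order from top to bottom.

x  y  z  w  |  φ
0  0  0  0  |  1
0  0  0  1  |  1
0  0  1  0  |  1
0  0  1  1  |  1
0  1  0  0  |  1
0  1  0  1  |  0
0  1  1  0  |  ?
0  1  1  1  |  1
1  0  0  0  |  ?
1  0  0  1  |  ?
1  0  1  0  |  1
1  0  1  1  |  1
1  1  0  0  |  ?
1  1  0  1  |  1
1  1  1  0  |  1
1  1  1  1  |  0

1, 0, 1, 1

Row x=0, y=1, z=1, w=0: (x -> ((y <-> w) -> z) <-> y & w) = 0, (z ^ (x & z)) = 1, so the formula = 1.
Row x=1, y=0, z=0, w=0: (x -> ((y <-> w) -> z) <-> y & w) = 1, (z ^ (x & z)) = 0, so the formula = 0.
Row x=1, y=0, z=0, w=1: (x -> ((y <-> w) -> z) <-> y & w) = 0, (z ^ (x & z)) = 0, so the formula = 1.
Row x=1, y=1, z=0, w=0: (x -> ((y <-> w) -> z) <-> y & w) = 0, (z ^ (x & z)) = 0, so the formula = 1.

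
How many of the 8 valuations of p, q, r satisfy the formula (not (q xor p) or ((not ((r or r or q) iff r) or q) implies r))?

  p   |   q   |   r   || (q xor p) | not (q xor p) | (r or r or q) | ((r or r or q) iff r) | not ((r or r or q) iff r) |   φ  
 True |  True |  True ||   False   |      True     |      True     |          True         |           False           |  True
 True |  True | False ||   False   |      True     |      True     |         False         |            True           |  True
 True | False |  True ||    True   |     False     |      True     |          True         |           False           |  True
 True | False | False ||    True   |     False     |     False     |          True         |           False           |  True
False |  True |  True ||    True   |     False     |      True     |          True         |           False           |  True
False |  True | False ||    True   |     False     |      True     |         False         |            True           | False
False | False |  True ||   False   |      True     |      True     |          True         |           False           |  True
False | False | False ||   False   |      True     |     False     |          True         |           False           |  True
The formula is true on 7 of the 8 rows.

7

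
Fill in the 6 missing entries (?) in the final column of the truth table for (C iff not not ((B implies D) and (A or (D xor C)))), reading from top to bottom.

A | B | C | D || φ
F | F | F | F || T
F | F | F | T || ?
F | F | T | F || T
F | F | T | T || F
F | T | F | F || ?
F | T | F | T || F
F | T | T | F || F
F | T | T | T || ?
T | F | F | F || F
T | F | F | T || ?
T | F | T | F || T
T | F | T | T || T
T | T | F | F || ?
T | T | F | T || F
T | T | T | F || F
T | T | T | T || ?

F, T, F, F, T, T

Row A=F, B=F, C=F, D=T: not not ((B implies D) and (A or (D xor C))) = T, so the formula = F.
Row A=F, B=T, C=F, D=F: not not ((B implies D) and (A or (D xor C))) = F, so the formula = T.
Row A=F, B=T, C=T, D=T: not not ((B implies D) and (A or (D xor C))) = F, so the formula = F.
Row A=T, B=F, C=F, D=T: not not ((B implies D) and (A or (D xor C))) = T, so the formula = F.
Row A=T, B=T, C=F, D=F: not not ((B implies D) and (A or (D xor C))) = F, so the formula = T.
Row A=T, B=T, C=T, D=T: not not ((B implies D) and (A or (D xor C))) = T, so the formula = T.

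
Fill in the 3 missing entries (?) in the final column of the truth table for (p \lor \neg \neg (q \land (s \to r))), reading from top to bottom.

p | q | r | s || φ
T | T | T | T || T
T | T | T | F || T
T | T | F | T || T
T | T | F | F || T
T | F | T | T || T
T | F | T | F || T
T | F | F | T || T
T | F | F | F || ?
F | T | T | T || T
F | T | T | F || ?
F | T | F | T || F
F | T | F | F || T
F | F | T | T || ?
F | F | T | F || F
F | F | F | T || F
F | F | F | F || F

T, T, F

Row p=T, q=F, r=F, s=F: \neg \neg (q \land (s \to r)) = F, so the formula = T.
Row p=F, q=T, r=T, s=F: \neg \neg (q \land (s \to r)) = T, so the formula = T.
Row p=F, q=F, r=T, s=T: \neg \neg (q \land (s \to r)) = F, so the formula = F.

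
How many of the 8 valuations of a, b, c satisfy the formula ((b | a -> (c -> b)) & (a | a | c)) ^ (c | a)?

a  b  c     (b | a)  (c -> b)  ((b | a) -> (c -> b))  (a | a | c)  (c | a)  φ
F  F  F        F        T                T                 F          F     F
F  F  T        F        F                T                 T          T     F
F  T  F        T        T                T                 F          F     F
F  T  T        T        T                T                 T          T     F
T  F  F        T        T                T                 T          T     F
T  F  T        T        F                F                 T          T     T
T  T  F        T        T                T                 T          T     F
T  T  T        T        T                T                 T          T     F
The formula is true on 1 of the 8 rows.

1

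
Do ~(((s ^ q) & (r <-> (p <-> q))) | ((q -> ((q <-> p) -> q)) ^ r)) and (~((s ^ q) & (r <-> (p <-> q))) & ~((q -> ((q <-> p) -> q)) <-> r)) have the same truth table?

p | q | r | s || φ | ψ
0 | 0 | 0 | 0 || 0 | 1
0 | 0 | 0 | 1 || 0 | 1
0 | 0 | 1 | 0 || 1 | 0
0 | 0 | 1 | 1 || 0 | 0
0 | 1 | 0 | 0 || 0 | 0
0 | 1 | 0 | 1 || 0 | 1
0 | 1 | 1 | 0 || 1 | 0
0 | 1 | 1 | 1 || 1 | 0
1 | 0 | 0 | 0 || 0 | 1
1 | 0 | 0 | 1 || 0 | 0
1 | 0 | 1 | 0 || 1 | 0
1 | 0 | 1 | 1 || 1 | 0
1 | 1 | 0 | 0 || 0 | 1
1 | 1 | 0 | 1 || 0 | 1
1 | 1 | 1 | 0 || 0 | 0
1 | 1 | 1 | 1 || 1 | 0
The columns differ at p=0, q=0, r=0, s=0 (φ=0, ψ=1), so they are not equivalent.

not equivalent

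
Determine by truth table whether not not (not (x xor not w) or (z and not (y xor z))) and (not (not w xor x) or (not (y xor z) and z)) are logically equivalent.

equivalent

x  y  z  w  |  φ  ψ
F  F  F  F  |  F  F
F  F  F  T  |  T  T
F  F  T  F  |  F  F
F  F  T  T  |  T  T
F  T  F  F  |  F  F
F  T  F  T  |  T  T
F  T  T  F  |  T  T
F  T  T  T  |  T  T
T  F  F  F  |  T  T
T  F  F  T  |  F  F
T  F  T  F  |  T  T
T  F  T  T  |  F  F
T  T  F  F  |  T  T
T  T  F  T  |  F  F
T  T  T  F  |  T  T
T  T  T  T  |  T  T
The columns for φ and ψ agree on every row, so they are logically equivalent.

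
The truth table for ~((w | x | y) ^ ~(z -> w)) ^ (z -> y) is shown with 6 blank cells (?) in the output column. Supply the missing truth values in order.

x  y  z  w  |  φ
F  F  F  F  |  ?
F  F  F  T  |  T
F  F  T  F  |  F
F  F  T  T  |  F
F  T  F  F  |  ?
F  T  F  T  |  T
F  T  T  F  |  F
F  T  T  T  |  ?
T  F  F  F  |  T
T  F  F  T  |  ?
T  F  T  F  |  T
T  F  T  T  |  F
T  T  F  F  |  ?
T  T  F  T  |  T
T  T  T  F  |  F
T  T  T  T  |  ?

Row x=F, y=F, z=F, w=F: ~((w | x | y) ^ ~(z -> w)) = T, (z -> y) = T, so the formula = F.
Row x=F, y=T, z=F, w=F: ~((w | x | y) ^ ~(z -> w)) = F, (z -> y) = T, so the formula = T.
Row x=F, y=T, z=T, w=T: ~((w | x | y) ^ ~(z -> w)) = F, (z -> y) = T, so the formula = T.
Row x=T, y=F, z=F, w=T: ~((w | x | y) ^ ~(z -> w)) = F, (z -> y) = T, so the formula = T.
Row x=T, y=T, z=F, w=F: ~((w | x | y) ^ ~(z -> w)) = F, (z -> y) = T, so the formula = T.
Row x=T, y=T, z=T, w=T: ~((w | x | y) ^ ~(z -> w)) = F, (z -> y) = T, so the formula = T.

F, T, T, T, T, T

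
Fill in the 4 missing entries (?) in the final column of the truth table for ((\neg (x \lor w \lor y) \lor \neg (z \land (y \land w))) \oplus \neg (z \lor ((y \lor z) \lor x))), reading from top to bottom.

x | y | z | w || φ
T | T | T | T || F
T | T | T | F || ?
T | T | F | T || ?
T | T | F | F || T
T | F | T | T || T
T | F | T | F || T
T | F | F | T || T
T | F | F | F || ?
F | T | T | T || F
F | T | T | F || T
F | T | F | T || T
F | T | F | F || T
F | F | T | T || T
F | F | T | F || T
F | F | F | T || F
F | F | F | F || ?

T, T, T, F

Row x=T, y=T, z=T, w=F: (\neg (x \lor w \lor y) \lor \neg (z \land (y \land w))) = T, \neg (z \lor ((y \lor z) \lor x)) = F, so the formula = T.
Row x=T, y=T, z=F, w=T: (\neg (x \lor w \lor y) \lor \neg (z \land (y \land w))) = T, \neg (z \lor ((y \lor z) \lor x)) = F, so the formula = T.
Row x=T, y=F, z=F, w=F: (\neg (x \lor w \lor y) \lor \neg (z \land (y \land w))) = T, \neg (z \lor ((y \lor z) \lor x)) = F, so the formula = T.
Row x=F, y=F, z=F, w=F: (\neg (x \lor w \lor y) \lor \neg (z \land (y \land w))) = T, \neg (z \lor ((y \lor z) \lor x)) = T, so the formula = F.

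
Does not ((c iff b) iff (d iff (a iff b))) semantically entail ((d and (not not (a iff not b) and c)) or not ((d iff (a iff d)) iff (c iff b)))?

no

a | b | c | d || φ | ψ
1 | 1 | 1 | 1 || 0 | 0
1 | 1 | 1 | 0 || 1 | 0
1 | 1 | 0 | 1 || 1 | 1
1 | 1 | 0 | 0 || 0 | 1
1 | 0 | 1 | 1 || 0 | 1
1 | 0 | 1 | 0 || 1 | 1
1 | 0 | 0 | 1 || 1 | 0
1 | 0 | 0 | 0 || 0 | 0
0 | 1 | 1 | 1 || 1 | 1
0 | 1 | 1 | 0 || 0 | 1
0 | 1 | 0 | 1 || 0 | 0
0 | 1 | 0 | 0 || 1 | 0
0 | 0 | 1 | 1 || 1 | 0
0 | 0 | 1 | 0 || 0 | 0
0 | 0 | 0 | 1 || 0 | 1
0 | 0 | 0 | 0 || 1 | 1
At a=1, b=1, c=1, d=0 we have φ true but ψ false, so φ does not entail ψ.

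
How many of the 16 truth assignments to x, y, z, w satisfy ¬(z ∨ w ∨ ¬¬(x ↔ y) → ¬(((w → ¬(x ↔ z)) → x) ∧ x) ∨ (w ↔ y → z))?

x | y | z | w || φ
0 | 0 | 0 | 0 || 0
0 | 0 | 0 | 1 || 0
0 | 0 | 1 | 0 || 0
0 | 0 | 1 | 1 || 0
0 | 1 | 0 | 0 || 0
0 | 1 | 0 | 1 || 0
0 | 1 | 1 | 0 || 0
0 | 1 | 1 | 1 || 0
1 | 0 | 0 | 0 || 0
1 | 0 | 0 | 1 || 0
1 | 0 | 1 | 0 || 1
1 | 0 | 1 | 1 || 0
1 | 1 | 0 | 0 || 0
1 | 1 | 0 | 1 || 1
1 | 1 | 1 | 0 || 1
1 | 1 | 1 | 1 || 0
The formula is true on 3 of the 16 rows.

3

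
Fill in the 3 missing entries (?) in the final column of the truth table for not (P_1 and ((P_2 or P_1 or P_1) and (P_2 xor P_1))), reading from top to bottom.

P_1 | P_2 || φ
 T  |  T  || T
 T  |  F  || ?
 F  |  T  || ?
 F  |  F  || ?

Row P_1=T, P_2=F: ((P_2 or P_1 or P_1) and (P_2 xor P_1)) = T, (P_1 and ((P_2 or P_1 or P_1) and (P_2 xor P_1))) = T, so the formula = F.
Row P_1=F, P_2=T: ((P_2 or P_1 or P_1) and (P_2 xor P_1)) = T, (P_1 and ((P_2 or P_1 or P_1) and (P_2 xor P_1))) = F, so the formula = T.
Row P_1=F, P_2=F: ((P_2 or P_1 or P_1) and (P_2 xor P_1)) = F, (P_1 and ((P_2 or P_1 or P_1) and (P_2 xor P_1))) = F, so the formula = T.

F, T, T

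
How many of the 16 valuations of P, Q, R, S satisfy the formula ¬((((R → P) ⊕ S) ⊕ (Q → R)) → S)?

4

P | Q | R | S || (R → P) | ((R → P) ⊕ S) | (Q → R) | (((R → P) ⊕ S) ⊕ (Q → R)) | φ
1 | 1 | 1 | 1 ||    1    |       0       |    1    |             1             | 0
1 | 1 | 1 | 0 ||    1    |       1       |    1    |             0             | 0
1 | 1 | 0 | 1 ||    1    |       0       |    0    |             0             | 0
1 | 1 | 0 | 0 ||    1    |       1       |    0    |             1             | 1
1 | 0 | 1 | 1 ||    1    |       0       |    1    |             1             | 0
1 | 0 | 1 | 0 ||    1    |       1       |    1    |             0             | 0
1 | 0 | 0 | 1 ||    1    |       0       |    1    |             1             | 0
1 | 0 | 0 | 0 ||    1    |       1       |    1    |             0             | 0
0 | 1 | 1 | 1 ||    0    |       1       |    1    |             0             | 0
0 | 1 | 1 | 0 ||    0    |       0       |    1    |             1             | 1
0 | 1 | 0 | 1 ||    1    |       0       |    0    |             0             | 0
0 | 1 | 0 | 0 ||    1    |       1       |    0    |             1             | 1
0 | 0 | 1 | 1 ||    0    |       1       |    1    |             0             | 0
0 | 0 | 1 | 0 ||    0    |       0       |    1    |             1             | 1
0 | 0 | 0 | 1 ||    1    |       0       |    1    |             1             | 0
0 | 0 | 0 | 0 ||    1    |       1       |    1    |             0             | 0
The formula is true on 4 of the 16 rows.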